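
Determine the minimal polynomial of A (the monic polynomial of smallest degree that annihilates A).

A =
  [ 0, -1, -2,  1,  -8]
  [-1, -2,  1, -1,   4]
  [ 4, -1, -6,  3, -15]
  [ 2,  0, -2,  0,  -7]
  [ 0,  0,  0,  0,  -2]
x^3 + 6*x^2 + 12*x + 8

The characteristic polynomial is χ_A(x) = (x + 2)^5, so the eigenvalues are known. The minimal polynomial is
  m_A(x) = Π_λ (x − λ)^{k_λ}
where k_λ is the size of the *largest* Jordan block for λ (equivalently, the smallest k with (A − λI)^k v = 0 for every generalised eigenvector v of λ).

  λ = -2: largest Jordan block has size 3, contributing (x + 2)^3

So m_A(x) = (x + 2)^3 = x^3 + 6*x^2 + 12*x + 8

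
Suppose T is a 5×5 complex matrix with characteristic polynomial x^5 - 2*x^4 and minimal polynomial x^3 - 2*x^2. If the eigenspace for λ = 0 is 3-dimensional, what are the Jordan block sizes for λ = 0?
Block sizes for λ = 0: [2, 1, 1]

Step 1 — from the characteristic polynomial, algebraic multiplicity of λ = 0 is 4. From dim ker(T − (0)·I) = 3, there are exactly 3 Jordan blocks for λ = 0.
Step 2 — from the minimal polynomial, the factor (x − 0)^2 tells us the largest block for λ = 0 has size 2.
Step 3 — with total size 4, 3 blocks, and largest block 2, the block sizes (in nonincreasing order) are [2, 1, 1].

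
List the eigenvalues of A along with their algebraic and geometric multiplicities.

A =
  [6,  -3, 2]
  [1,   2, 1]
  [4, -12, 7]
λ = 5: alg = 3, geom = 1

Step 1 — factor the characteristic polynomial to read off the algebraic multiplicities:
  χ_A(x) = (x - 5)^3

Step 2 — compute geometric multiplicities via the rank-nullity identity g(λ) = n − rank(A − λI):
  rank(A − (5)·I) = 2, so dim ker(A − (5)·I) = n − 2 = 1

Summary:
  λ = 5: algebraic multiplicity = 3, geometric multiplicity = 1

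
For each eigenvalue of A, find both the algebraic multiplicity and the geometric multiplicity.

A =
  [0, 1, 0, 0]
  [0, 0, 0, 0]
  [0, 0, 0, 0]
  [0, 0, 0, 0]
λ = 0: alg = 4, geom = 3

Step 1 — factor the characteristic polynomial to read off the algebraic multiplicities:
  χ_A(x) = x^4

Step 2 — compute geometric multiplicities via the rank-nullity identity g(λ) = n − rank(A − λI):
  rank(A − (0)·I) = 1, so dim ker(A − (0)·I) = n − 1 = 3

Summary:
  λ = 0: algebraic multiplicity = 4, geometric multiplicity = 3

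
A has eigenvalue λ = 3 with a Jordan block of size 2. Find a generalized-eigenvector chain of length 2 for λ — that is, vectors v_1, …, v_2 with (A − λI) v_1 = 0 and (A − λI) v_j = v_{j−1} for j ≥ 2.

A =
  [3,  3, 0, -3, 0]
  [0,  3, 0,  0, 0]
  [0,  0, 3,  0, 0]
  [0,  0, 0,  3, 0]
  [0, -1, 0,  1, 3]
A Jordan chain for λ = 3 of length 2:
v_1 = (3, 0, 0, 0, -1)ᵀ
v_2 = (0, 1, 0, 0, 0)ᵀ

Let N = A − (3)·I. We want v_2 with N^2 v_2 = 0 but N^1 v_2 ≠ 0; then v_{j-1} := N · v_j for j = 2, …, 2.

Pick v_2 = (0, 1, 0, 0, 0)ᵀ.
Then v_1 = N · v_2 = (3, 0, 0, 0, -1)ᵀ.

Sanity check: (A − (3)·I) v_1 = (0, 0, 0, 0, 0)ᵀ = 0. ✓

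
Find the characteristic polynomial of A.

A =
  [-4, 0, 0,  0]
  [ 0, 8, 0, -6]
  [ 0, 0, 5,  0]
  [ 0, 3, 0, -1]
x^4 - 8*x^3 - 3*x^2 + 130*x - 200

Expanding det(x·I − A) (e.g. by cofactor expansion or by noting that A is similar to its Jordan form J, which has the same characteristic polynomial as A) gives
  χ_A(x) = x^4 - 8*x^3 - 3*x^2 + 130*x - 200
which factors as (x - 5)^2*(x - 2)*(x + 4). The eigenvalues (with algebraic multiplicities) are λ = -4 with multiplicity 1, λ = 2 with multiplicity 1, λ = 5 with multiplicity 2.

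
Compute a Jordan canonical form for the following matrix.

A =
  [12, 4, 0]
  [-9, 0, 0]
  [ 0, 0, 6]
J_2(6) ⊕ J_1(6)

The characteristic polynomial is
  det(x·I − A) = x^3 - 18*x^2 + 108*x - 216 = (x - 6)^3

Eigenvalues and multiplicities (the geometric multiplicity of λ is n − rank(A − λI), which equals the number of Jordan blocks for λ):
  λ = 6: algebraic multiplicity = 3, geometric multiplicity = 2

Determining the block sizes for each eigenvalue:
  λ = 6: 2 blocks summing to 3 forces exactly one block of size 2 and the rest size 1 → block sizes [2, 1]

Assembling the blocks gives a Jordan form
J =
  [6, 1, 0]
  [0, 6, 0]
  [0, 0, 6]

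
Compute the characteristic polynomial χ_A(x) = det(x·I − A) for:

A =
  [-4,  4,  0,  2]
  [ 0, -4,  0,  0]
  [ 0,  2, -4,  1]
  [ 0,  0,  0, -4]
x^4 + 16*x^3 + 96*x^2 + 256*x + 256

Expanding det(x·I − A) (e.g. by cofactor expansion or by noting that A is similar to its Jordan form J, which has the same characteristic polynomial as A) gives
  χ_A(x) = x^4 + 16*x^3 + 96*x^2 + 256*x + 256
which factors as (x + 4)^4. The eigenvalues (with algebraic multiplicities) are λ = -4 with multiplicity 4.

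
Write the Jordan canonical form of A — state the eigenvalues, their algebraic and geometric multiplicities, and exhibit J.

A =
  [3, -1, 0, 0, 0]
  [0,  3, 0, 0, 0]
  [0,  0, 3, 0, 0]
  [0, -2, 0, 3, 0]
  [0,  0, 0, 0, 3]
J_2(3) ⊕ J_1(3) ⊕ J_1(3) ⊕ J_1(3)

The characteristic polynomial is
  det(x·I − A) = x^5 - 15*x^4 + 90*x^3 - 270*x^2 + 405*x - 243 = (x - 3)^5

Eigenvalues and multiplicities (the geometric multiplicity of λ is n − rank(A − λI), which equals the number of Jordan blocks for λ):
  λ = 3: algebraic multiplicity = 5, geometric multiplicity = 4

Determining the block sizes for each eigenvalue:
  λ = 3: 4 blocks summing to 5 forces exactly one block of size 2 and the rest size 1 → block sizes [2, 1, 1, 1]

Assembling the blocks gives a Jordan form
J =
  [3, 1, 0, 0, 0]
  [0, 3, 0, 0, 0]
  [0, 0, 3, 0, 0]
  [0, 0, 0, 3, 0]
  [0, 0, 0, 0, 3]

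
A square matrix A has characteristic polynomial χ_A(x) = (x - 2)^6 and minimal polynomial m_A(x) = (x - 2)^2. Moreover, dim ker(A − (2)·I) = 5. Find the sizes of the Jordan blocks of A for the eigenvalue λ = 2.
Block sizes for λ = 2: [2, 1, 1, 1, 1]

Step 1 — from the characteristic polynomial, algebraic multiplicity of λ = 2 is 6. From dim ker(A − (2)·I) = 5, there are exactly 5 Jordan blocks for λ = 2.
Step 2 — from the minimal polynomial, the factor (x − 2)^2 tells us the largest block for λ = 2 has size 2.
Step 3 — with total size 6, 5 blocks, and largest block 2, the block sizes (in nonincreasing order) are [2, 1, 1, 1, 1].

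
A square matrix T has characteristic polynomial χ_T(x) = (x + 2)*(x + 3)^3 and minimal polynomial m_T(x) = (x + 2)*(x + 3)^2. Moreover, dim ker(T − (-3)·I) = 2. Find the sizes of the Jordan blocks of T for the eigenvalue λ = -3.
Block sizes for λ = -3: [2, 1]

Step 1 — from the characteristic polynomial, algebraic multiplicity of λ = -3 is 3. From dim ker(T − (-3)·I) = 2, there are exactly 2 Jordan blocks for λ = -3.
Step 2 — from the minimal polynomial, the factor (x + 3)^2 tells us the largest block for λ = -3 has size 2.
Step 3 — with total size 3, 2 blocks, and largest block 2, the block sizes (in nonincreasing order) are [2, 1].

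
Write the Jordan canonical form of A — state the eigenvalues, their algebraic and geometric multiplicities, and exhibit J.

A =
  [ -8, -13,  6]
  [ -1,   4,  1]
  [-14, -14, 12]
J_1(-2) ⊕ J_2(5)

The characteristic polynomial is
  det(x·I − A) = x^3 - 8*x^2 + 5*x + 50 = (x - 5)^2*(x + 2)

Eigenvalues and multiplicities (the geometric multiplicity of λ is n − rank(A − λI), which equals the number of Jordan blocks for λ):
  λ = -2: algebraic multiplicity = 1, geometric multiplicity = 1
  λ = 5: algebraic multiplicity = 2, geometric multiplicity = 1

Determining the block sizes for each eigenvalue:
  λ = -2: one block (gm = 1), so the single block has size am = 1 → block sizes [1]
  λ = 5: one block (gm = 1), so the single block has size am = 2 → block sizes [2]

Assembling the blocks gives a Jordan form
J =
  [-2, 0, 0]
  [ 0, 5, 1]
  [ 0, 0, 5]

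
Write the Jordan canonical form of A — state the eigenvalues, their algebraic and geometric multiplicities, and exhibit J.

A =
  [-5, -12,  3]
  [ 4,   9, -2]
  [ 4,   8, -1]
J_2(1) ⊕ J_1(1)

The characteristic polynomial is
  det(x·I − A) = x^3 - 3*x^2 + 3*x - 1 = (x - 1)^3

Eigenvalues and multiplicities (the geometric multiplicity of λ is n − rank(A − λI), which equals the number of Jordan blocks for λ):
  λ = 1: algebraic multiplicity = 3, geometric multiplicity = 2

Determining the block sizes for each eigenvalue:
  λ = 1: 2 blocks summing to 3 forces exactly one block of size 2 and the rest size 1 → block sizes [2, 1]

Assembling the blocks gives a Jordan form
J =
  [1, 1, 0]
  [0, 1, 0]
  [0, 0, 1]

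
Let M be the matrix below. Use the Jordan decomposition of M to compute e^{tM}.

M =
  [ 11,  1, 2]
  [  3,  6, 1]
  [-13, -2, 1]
e^{tM} =
  [t^2*exp(6*t) + 5*t*exp(6*t) + exp(6*t), t^2*exp(6*t)/2 + t*exp(6*t), t^2*exp(6*t)/2 + 2*t*exp(6*t)]
  [t^2*exp(6*t) + 3*t*exp(6*t), t^2*exp(6*t)/2 + exp(6*t), t^2*exp(6*t)/2 + t*exp(6*t)]
  [-3*t^2*exp(6*t) - 13*t*exp(6*t), -3*t^2*exp(6*t)/2 - 2*t*exp(6*t), -3*t^2*exp(6*t)/2 - 5*t*exp(6*t) + exp(6*t)]

Strategy: write M = P · J · P⁻¹ where J is a Jordan canonical form, so e^{tM} = P · e^{tJ} · P⁻¹, and e^{tJ} can be computed block-by-block.

M has Jordan form
J =
  [6, 1, 0]
  [0, 6, 1]
  [0, 0, 6]
(up to reordering of blocks).

Per-block formulas:
  For a 3×3 Jordan block J_3(6): exp(t · J_3(6)) = e^(6t)·(I + t·N + (t^2/2)·N^2), where N is the 3×3 nilpotent shift.

After assembling e^{tJ} and conjugating by P, we get:

e^{tM} =
  [t^2*exp(6*t) + 5*t*exp(6*t) + exp(6*t), t^2*exp(6*t)/2 + t*exp(6*t), t^2*exp(6*t)/2 + 2*t*exp(6*t)]
  [t^2*exp(6*t) + 3*t*exp(6*t), t^2*exp(6*t)/2 + exp(6*t), t^2*exp(6*t)/2 + t*exp(6*t)]
  [-3*t^2*exp(6*t) - 13*t*exp(6*t), -3*t^2*exp(6*t)/2 - 2*t*exp(6*t), -3*t^2*exp(6*t)/2 - 5*t*exp(6*t) + exp(6*t)]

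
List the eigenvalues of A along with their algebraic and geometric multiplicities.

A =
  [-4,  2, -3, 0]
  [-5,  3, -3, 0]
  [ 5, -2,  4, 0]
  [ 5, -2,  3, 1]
λ = 1: alg = 4, geom = 3

Step 1 — factor the characteristic polynomial to read off the algebraic multiplicities:
  χ_A(x) = (x - 1)^4

Step 2 — compute geometric multiplicities via the rank-nullity identity g(λ) = n − rank(A − λI):
  rank(A − (1)·I) = 1, so dim ker(A − (1)·I) = n − 1 = 3

Summary:
  λ = 1: algebraic multiplicity = 4, geometric multiplicity = 3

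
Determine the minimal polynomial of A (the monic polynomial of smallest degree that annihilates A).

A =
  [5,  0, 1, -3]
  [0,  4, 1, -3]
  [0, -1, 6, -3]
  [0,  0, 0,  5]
x^3 - 15*x^2 + 75*x - 125

The characteristic polynomial is χ_A(x) = (x - 5)^4, so the eigenvalues are known. The minimal polynomial is
  m_A(x) = Π_λ (x − λ)^{k_λ}
where k_λ is the size of the *largest* Jordan block for λ (equivalently, the smallest k with (A − λI)^k v = 0 for every generalised eigenvector v of λ).

  λ = 5: largest Jordan block has size 3, contributing (x − 5)^3

So m_A(x) = (x - 5)^3 = x^3 - 15*x^2 + 75*x - 125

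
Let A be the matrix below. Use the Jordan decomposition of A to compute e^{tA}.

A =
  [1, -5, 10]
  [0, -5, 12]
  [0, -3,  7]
e^{tA} =
  [exp(t), -5*t*exp(t), 10*t*exp(t)]
  [0, -6*t*exp(t) + exp(t), 12*t*exp(t)]
  [0, -3*t*exp(t), 6*t*exp(t) + exp(t)]

Strategy: write A = P · J · P⁻¹ where J is a Jordan canonical form, so e^{tA} = P · e^{tJ} · P⁻¹, and e^{tJ} can be computed block-by-block.

A has Jordan form
J =
  [1, 1, 0]
  [0, 1, 0]
  [0, 0, 1]
(up to reordering of blocks).

Per-block formulas:
  For a 1×1 block at λ = 1: exp(t · [1]) = [e^(1t)].
  For a 2×2 Jordan block J_2(1): exp(t · J_2(1)) = e^(1t)·(I + t·N), where N is the 2×2 nilpotent shift.

After assembling e^{tJ} and conjugating by P, we get:

e^{tA} =
  [exp(t), -5*t*exp(t), 10*t*exp(t)]
  [0, -6*t*exp(t) + exp(t), 12*t*exp(t)]
  [0, -3*t*exp(t), 6*t*exp(t) + exp(t)]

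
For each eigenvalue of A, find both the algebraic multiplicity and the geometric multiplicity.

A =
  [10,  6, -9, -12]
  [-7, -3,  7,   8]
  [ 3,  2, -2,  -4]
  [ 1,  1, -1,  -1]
λ = 1: alg = 4, geom = 2

Step 1 — factor the characteristic polynomial to read off the algebraic multiplicities:
  χ_A(x) = (x - 1)^4

Step 2 — compute geometric multiplicities via the rank-nullity identity g(λ) = n − rank(A − λI):
  rank(A − (1)·I) = 2, so dim ker(A − (1)·I) = n − 2 = 2

Summary:
  λ = 1: algebraic multiplicity = 4, geometric multiplicity = 2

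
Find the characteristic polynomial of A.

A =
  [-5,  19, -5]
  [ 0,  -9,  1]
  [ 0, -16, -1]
x^3 + 15*x^2 + 75*x + 125

Expanding det(x·I − A) (e.g. by cofactor expansion or by noting that A is similar to its Jordan form J, which has the same characteristic polynomial as A) gives
  χ_A(x) = x^3 + 15*x^2 + 75*x + 125
which factors as (x + 5)^3. The eigenvalues (with algebraic multiplicities) are λ = -5 with multiplicity 3.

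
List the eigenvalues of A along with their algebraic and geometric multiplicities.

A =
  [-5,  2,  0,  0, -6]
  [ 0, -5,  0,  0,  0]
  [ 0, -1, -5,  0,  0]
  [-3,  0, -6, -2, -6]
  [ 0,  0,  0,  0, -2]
λ = -5: alg = 3, geom = 2; λ = -2: alg = 2, geom = 2

Step 1 — factor the characteristic polynomial to read off the algebraic multiplicities:
  χ_A(x) = (x + 2)^2*(x + 5)^3

Step 2 — compute geometric multiplicities via the rank-nullity identity g(λ) = n − rank(A − λI):
  rank(A − (-5)·I) = 3, so dim ker(A − (-5)·I) = n − 3 = 2
  rank(A − (-2)·I) = 3, so dim ker(A − (-2)·I) = n − 3 = 2

Summary:
  λ = -5: algebraic multiplicity = 3, geometric multiplicity = 2
  λ = -2: algebraic multiplicity = 2, geometric multiplicity = 2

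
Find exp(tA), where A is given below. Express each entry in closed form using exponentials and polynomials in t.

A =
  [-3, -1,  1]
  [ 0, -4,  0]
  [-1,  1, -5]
e^{tA} =
  [t*exp(-4*t) + exp(-4*t), -t*exp(-4*t), t*exp(-4*t)]
  [0, exp(-4*t), 0]
  [-t*exp(-4*t), t*exp(-4*t), -t*exp(-4*t) + exp(-4*t)]

Strategy: write A = P · J · P⁻¹ where J is a Jordan canonical form, so e^{tA} = P · e^{tJ} · P⁻¹, and e^{tJ} can be computed block-by-block.

A has Jordan form
J =
  [-4,  1,  0]
  [ 0, -4,  0]
  [ 0,  0, -4]
(up to reordering of blocks).

Per-block formulas:
  For a 2×2 Jordan block J_2(-4): exp(t · J_2(-4)) = e^(-4t)·(I + t·N), where N is the 2×2 nilpotent shift.
  For a 1×1 block at λ = -4: exp(t · [-4]) = [e^(-4t)].

After assembling e^{tJ} and conjugating by P, we get:

e^{tA} =
  [t*exp(-4*t) + exp(-4*t), -t*exp(-4*t), t*exp(-4*t)]
  [0, exp(-4*t), 0]
  [-t*exp(-4*t), t*exp(-4*t), -t*exp(-4*t) + exp(-4*t)]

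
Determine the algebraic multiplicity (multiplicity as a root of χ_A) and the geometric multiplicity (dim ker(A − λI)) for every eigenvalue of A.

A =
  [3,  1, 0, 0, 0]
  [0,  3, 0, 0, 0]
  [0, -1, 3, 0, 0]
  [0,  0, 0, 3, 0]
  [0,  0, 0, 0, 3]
λ = 3: alg = 5, geom = 4

Step 1 — factor the characteristic polynomial to read off the algebraic multiplicities:
  χ_A(x) = (x - 3)^5

Step 2 — compute geometric multiplicities via the rank-nullity identity g(λ) = n − rank(A − λI):
  rank(A − (3)·I) = 1, so dim ker(A − (3)·I) = n − 1 = 4

Summary:
  λ = 3: algebraic multiplicity = 5, geometric multiplicity = 4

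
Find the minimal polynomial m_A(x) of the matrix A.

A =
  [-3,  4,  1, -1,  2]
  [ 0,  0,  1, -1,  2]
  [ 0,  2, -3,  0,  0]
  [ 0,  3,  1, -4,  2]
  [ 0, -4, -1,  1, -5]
x^3 + 9*x^2 + 27*x + 27

The characteristic polynomial is χ_A(x) = (x + 3)^5, so the eigenvalues are known. The minimal polynomial is
  m_A(x) = Π_λ (x − λ)^{k_λ}
where k_λ is the size of the *largest* Jordan block for λ (equivalently, the smallest k with (A − λI)^k v = 0 for every generalised eigenvector v of λ).

  λ = -3: largest Jordan block has size 3, contributing (x + 3)^3

So m_A(x) = (x + 3)^3 = x^3 + 9*x^2 + 27*x + 27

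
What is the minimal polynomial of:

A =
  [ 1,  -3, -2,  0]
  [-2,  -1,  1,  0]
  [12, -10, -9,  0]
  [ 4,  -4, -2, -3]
x^3 + 9*x^2 + 27*x + 27

The characteristic polynomial is χ_A(x) = (x + 3)^4, so the eigenvalues are known. The minimal polynomial is
  m_A(x) = Π_λ (x − λ)^{k_λ}
where k_λ is the size of the *largest* Jordan block for λ (equivalently, the smallest k with (A − λI)^k v = 0 for every generalised eigenvector v of λ).

  λ = -3: largest Jordan block has size 3, contributing (x + 3)^3

So m_A(x) = (x + 3)^3 = x^3 + 9*x^2 + 27*x + 27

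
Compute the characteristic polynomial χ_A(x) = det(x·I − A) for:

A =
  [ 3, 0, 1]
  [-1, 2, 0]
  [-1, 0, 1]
x^3 - 6*x^2 + 12*x - 8

Expanding det(x·I − A) (e.g. by cofactor expansion or by noting that A is similar to its Jordan form J, which has the same characteristic polynomial as A) gives
  χ_A(x) = x^3 - 6*x^2 + 12*x - 8
which factors as (x - 2)^3. The eigenvalues (with algebraic multiplicities) are λ = 2 with multiplicity 3.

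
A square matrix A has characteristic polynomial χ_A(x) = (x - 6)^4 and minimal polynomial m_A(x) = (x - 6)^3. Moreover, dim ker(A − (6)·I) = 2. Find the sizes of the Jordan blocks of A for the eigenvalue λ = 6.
Block sizes for λ = 6: [3, 1]

Step 1 — from the characteristic polynomial, algebraic multiplicity of λ = 6 is 4. From dim ker(A − (6)·I) = 2, there are exactly 2 Jordan blocks for λ = 6.
Step 2 — from the minimal polynomial, the factor (x − 6)^3 tells us the largest block for λ = 6 has size 3.
Step 3 — with total size 4, 2 blocks, and largest block 3, the block sizes (in nonincreasing order) are [3, 1].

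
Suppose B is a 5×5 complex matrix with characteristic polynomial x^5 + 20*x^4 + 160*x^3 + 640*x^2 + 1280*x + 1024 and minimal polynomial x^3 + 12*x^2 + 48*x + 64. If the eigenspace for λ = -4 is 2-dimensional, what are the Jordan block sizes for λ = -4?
Block sizes for λ = -4: [3, 2]

Step 1 — from the characteristic polynomial, algebraic multiplicity of λ = -4 is 5. From dim ker(B − (-4)·I) = 2, there are exactly 2 Jordan blocks for λ = -4.
Step 2 — from the minimal polynomial, the factor (x + 4)^3 tells us the largest block for λ = -4 has size 3.
Step 3 — with total size 5, 2 blocks, and largest block 3, the block sizes (in nonincreasing order) are [3, 2].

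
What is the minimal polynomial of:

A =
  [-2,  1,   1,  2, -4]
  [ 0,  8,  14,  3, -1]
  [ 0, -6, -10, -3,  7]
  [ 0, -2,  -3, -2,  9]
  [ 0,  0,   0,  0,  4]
x^5 + 2*x^4 - 11*x^3 - 40*x^2 - 44*x - 16

The characteristic polynomial is χ_A(x) = (x - 4)*(x + 1)^2*(x + 2)^2, so the eigenvalues are known. The minimal polynomial is
  m_A(x) = Π_λ (x − λ)^{k_λ}
where k_λ is the size of the *largest* Jordan block for λ (equivalently, the smallest k with (A − λI)^k v = 0 for every generalised eigenvector v of λ).

  λ = -2: largest Jordan block has size 2, contributing (x + 2)^2
  λ = -1: largest Jordan block has size 2, contributing (x + 1)^2
  λ = 4: largest Jordan block has size 1, contributing (x − 4)

So m_A(x) = (x - 4)*(x + 1)^2*(x + 2)^2 = x^5 + 2*x^4 - 11*x^3 - 40*x^2 - 44*x - 16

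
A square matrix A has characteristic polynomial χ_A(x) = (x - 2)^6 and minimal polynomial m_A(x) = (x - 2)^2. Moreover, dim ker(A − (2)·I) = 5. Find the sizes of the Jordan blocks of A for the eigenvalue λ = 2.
Block sizes for λ = 2: [2, 1, 1, 1, 1]

Step 1 — from the characteristic polynomial, algebraic multiplicity of λ = 2 is 6. From dim ker(A − (2)·I) = 5, there are exactly 5 Jordan blocks for λ = 2.
Step 2 — from the minimal polynomial, the factor (x − 2)^2 tells us the largest block for λ = 2 has size 2.
Step 3 — with total size 6, 5 blocks, and largest block 2, the block sizes (in nonincreasing order) are [2, 1, 1, 1, 1].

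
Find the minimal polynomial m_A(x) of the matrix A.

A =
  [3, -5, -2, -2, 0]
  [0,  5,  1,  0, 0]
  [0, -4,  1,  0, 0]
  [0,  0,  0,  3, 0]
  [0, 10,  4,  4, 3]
x^3 - 9*x^2 + 27*x - 27

The characteristic polynomial is χ_A(x) = (x - 3)^5, so the eigenvalues are known. The minimal polynomial is
  m_A(x) = Π_λ (x − λ)^{k_λ}
where k_λ is the size of the *largest* Jordan block for λ (equivalently, the smallest k with (A − λI)^k v = 0 for every generalised eigenvector v of λ).

  λ = 3: largest Jordan block has size 3, contributing (x − 3)^3

So m_A(x) = (x - 3)^3 = x^3 - 9*x^2 + 27*x - 27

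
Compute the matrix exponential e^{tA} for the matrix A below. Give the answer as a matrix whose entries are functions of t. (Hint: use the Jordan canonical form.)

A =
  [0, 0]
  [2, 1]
e^{tA} =
  [1, 0]
  [2*exp(t) - 2, exp(t)]

Strategy: write A = P · J · P⁻¹ where J is a Jordan canonical form, so e^{tA} = P · e^{tJ} · P⁻¹, and e^{tJ} can be computed block-by-block.

A has Jordan form
J =
  [0, 0]
  [0, 1]
(up to reordering of blocks).

Per-block formulas:
  For a 1×1 block at λ = 0: exp(t · [0]) = [e^(0t)].
  For a 1×1 block at λ = 1: exp(t · [1]) = [e^(1t)].

After assembling e^{tJ} and conjugating by P, we get:

e^{tA} =
  [1, 0]
  [2*exp(t) - 2, exp(t)]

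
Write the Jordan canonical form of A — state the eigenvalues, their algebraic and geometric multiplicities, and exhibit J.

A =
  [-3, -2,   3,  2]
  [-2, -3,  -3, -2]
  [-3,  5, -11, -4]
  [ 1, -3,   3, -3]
J_3(-5) ⊕ J_1(-5)

The characteristic polynomial is
  det(x·I − A) = x^4 + 20*x^3 + 150*x^2 + 500*x + 625 = (x + 5)^4

Eigenvalues and multiplicities (the geometric multiplicity of λ is n − rank(A − λI), which equals the number of Jordan blocks for λ):
  λ = -5: algebraic multiplicity = 4, geometric multiplicity = 2

Determining the block sizes for each eigenvalue:
  λ = -5: with am = 4 and gm = 2, the partition is not yet determined (e.g. several partitions of 4 into 2 parts exist). Let N = A − (-5)·I. Computing rank(N^1) = 2, rank(N^2) = 1, rank(N^3) = 0; the number of blocks of size ≥ j is rank(N^{j−1}) − rank(N^j), giving [2, 1, 1]. So we have 1 block(s) of size 3, 1 block(s) of size 1 → block sizes [3, 1]

Assembling the blocks gives a Jordan form
J =
  [-5,  1,  0,  0]
  [ 0, -5,  1,  0]
  [ 0,  0, -5,  0]
  [ 0,  0,  0, -5]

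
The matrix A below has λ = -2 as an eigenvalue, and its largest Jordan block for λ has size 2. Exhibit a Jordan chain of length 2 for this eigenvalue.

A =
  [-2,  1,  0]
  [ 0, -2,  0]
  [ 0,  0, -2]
A Jordan chain for λ = -2 of length 2:
v_1 = (1, 0, 0)ᵀ
v_2 = (0, 1, 0)ᵀ

Let N = A − (-2)·I. We want v_2 with N^2 v_2 = 0 but N^1 v_2 ≠ 0; then v_{j-1} := N · v_j for j = 2, …, 2.

Pick v_2 = (0, 1, 0)ᵀ.
Then v_1 = N · v_2 = (1, 0, 0)ᵀ.

Sanity check: (A − (-2)·I) v_1 = (0, 0, 0)ᵀ = 0. ✓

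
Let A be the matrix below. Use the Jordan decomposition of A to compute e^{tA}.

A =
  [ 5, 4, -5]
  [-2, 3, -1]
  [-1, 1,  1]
e^{tA} =
  [t^2*exp(3*t)/2 + 2*t*exp(3*t) + exp(3*t), 3*t^2*exp(3*t)/2 + 4*t*exp(3*t), -2*t^2*exp(3*t) - 5*t*exp(3*t)]
  [-3*t^2*exp(3*t)/2 - 2*t*exp(3*t), -9*t^2*exp(3*t)/2 + exp(3*t), 6*t^2*exp(3*t) - t*exp(3*t)]
  [-t^2*exp(3*t) - t*exp(3*t), -3*t^2*exp(3*t) + t*exp(3*t), 4*t^2*exp(3*t) - 2*t*exp(3*t) + exp(3*t)]

Strategy: write A = P · J · P⁻¹ where J is a Jordan canonical form, so e^{tA} = P · e^{tJ} · P⁻¹, and e^{tJ} can be computed block-by-block.

A has Jordan form
J =
  [3, 1, 0]
  [0, 3, 1]
  [0, 0, 3]
(up to reordering of blocks).

Per-block formulas:
  For a 3×3 Jordan block J_3(3): exp(t · J_3(3)) = e^(3t)·(I + t·N + (t^2/2)·N^2), where N is the 3×3 nilpotent shift.

After assembling e^{tJ} and conjugating by P, we get:

e^{tA} =
  [t^2*exp(3*t)/2 + 2*t*exp(3*t) + exp(3*t), 3*t^2*exp(3*t)/2 + 4*t*exp(3*t), -2*t^2*exp(3*t) - 5*t*exp(3*t)]
  [-3*t^2*exp(3*t)/2 - 2*t*exp(3*t), -9*t^2*exp(3*t)/2 + exp(3*t), 6*t^2*exp(3*t) - t*exp(3*t)]
  [-t^2*exp(3*t) - t*exp(3*t), -3*t^2*exp(3*t) + t*exp(3*t), 4*t^2*exp(3*t) - 2*t*exp(3*t) + exp(3*t)]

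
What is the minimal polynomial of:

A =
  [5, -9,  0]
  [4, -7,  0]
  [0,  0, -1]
x^2 + 2*x + 1

The characteristic polynomial is χ_A(x) = (x + 1)^3, so the eigenvalues are known. The minimal polynomial is
  m_A(x) = Π_λ (x − λ)^{k_λ}
where k_λ is the size of the *largest* Jordan block for λ (equivalently, the smallest k with (A − λI)^k v = 0 for every generalised eigenvector v of λ).

  λ = -1: largest Jordan block has size 2, contributing (x + 1)^2

So m_A(x) = (x + 1)^2 = x^2 + 2*x + 1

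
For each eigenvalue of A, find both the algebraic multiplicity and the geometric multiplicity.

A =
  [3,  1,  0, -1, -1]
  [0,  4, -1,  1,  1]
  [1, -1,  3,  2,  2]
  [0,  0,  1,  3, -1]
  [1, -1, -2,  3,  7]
λ = 4: alg = 5, geom = 3

Step 1 — factor the characteristic polynomial to read off the algebraic multiplicities:
  χ_A(x) = (x - 4)^5

Step 2 — compute geometric multiplicities via the rank-nullity identity g(λ) = n − rank(A − λI):
  rank(A − (4)·I) = 2, so dim ker(A − (4)·I) = n − 2 = 3

Summary:
  λ = 4: algebraic multiplicity = 5, geometric multiplicity = 3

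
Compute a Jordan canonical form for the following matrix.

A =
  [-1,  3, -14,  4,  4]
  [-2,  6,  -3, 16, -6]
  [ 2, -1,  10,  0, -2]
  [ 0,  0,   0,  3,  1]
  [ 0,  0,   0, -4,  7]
J_3(5) ⊕ J_2(5)

The characteristic polynomial is
  det(x·I − A) = x^5 - 25*x^4 + 250*x^3 - 1250*x^2 + 3125*x - 3125 = (x - 5)^5

Eigenvalues and multiplicities (the geometric multiplicity of λ is n − rank(A − λI), which equals the number of Jordan blocks for λ):
  λ = 5: algebraic multiplicity = 5, geometric multiplicity = 2

Determining the block sizes for each eigenvalue:
  λ = 5: with am = 5 and gm = 2, the partition is not yet determined (e.g. several partitions of 5 into 2 parts exist). Let N = A − (5)·I. Computing rank(N^1) = 3, rank(N^2) = 1, rank(N^3) = 0; the number of blocks of size ≥ j is rank(N^{j−1}) − rank(N^j), giving [2, 2, 1]. So we have 1 block(s) of size 3, 1 block(s) of size 2 → block sizes [3, 2]

Assembling the blocks gives a Jordan form
J =
  [5, 1, 0, 0, 0]
  [0, 5, 1, 0, 0]
  [0, 0, 5, 0, 0]
  [0, 0, 0, 5, 1]
  [0, 0, 0, 0, 5]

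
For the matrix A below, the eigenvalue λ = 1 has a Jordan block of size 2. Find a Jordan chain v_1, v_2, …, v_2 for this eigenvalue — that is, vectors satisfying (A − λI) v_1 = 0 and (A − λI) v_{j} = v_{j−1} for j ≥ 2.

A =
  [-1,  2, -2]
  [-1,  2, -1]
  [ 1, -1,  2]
A Jordan chain for λ = 1 of length 2:
v_1 = (-2, -1, 1)ᵀ
v_2 = (1, 0, 0)ᵀ

Let N = A − (1)·I. We want v_2 with N^2 v_2 = 0 but N^1 v_2 ≠ 0; then v_{j-1} := N · v_j for j = 2, …, 2.

Pick v_2 = (1, 0, 0)ᵀ.
Then v_1 = N · v_2 = (-2, -1, 1)ᵀ.

Sanity check: (A − (1)·I) v_1 = (0, 0, 0)ᵀ = 0. ✓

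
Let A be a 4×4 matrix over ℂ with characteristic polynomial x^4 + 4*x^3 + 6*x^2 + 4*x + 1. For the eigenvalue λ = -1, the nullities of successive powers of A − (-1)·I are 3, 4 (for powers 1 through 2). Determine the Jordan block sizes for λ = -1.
Block sizes for λ = -1: [2, 1, 1]

From the dimensions of kernels of powers, the number of Jordan blocks of size at least j is d_j − d_{j−1} where d_j = dim ker(N^j) (with d_0 = 0). Computing the differences gives [3, 1].
The number of blocks of size exactly k is (#blocks of size ≥ k) − (#blocks of size ≥ k + 1), so the partition is: 2 block(s) of size 1, 1 block(s) of size 2.
In nonincreasing order the block sizes are [2, 1, 1].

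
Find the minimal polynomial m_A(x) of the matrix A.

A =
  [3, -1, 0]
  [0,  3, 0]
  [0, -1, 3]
x^2 - 6*x + 9

The characteristic polynomial is χ_A(x) = (x - 3)^3, so the eigenvalues are known. The minimal polynomial is
  m_A(x) = Π_λ (x − λ)^{k_λ}
where k_λ is the size of the *largest* Jordan block for λ (equivalently, the smallest k with (A − λI)^k v = 0 for every generalised eigenvector v of λ).

  λ = 3: largest Jordan block has size 2, contributing (x − 3)^2

So m_A(x) = (x - 3)^2 = x^2 - 6*x + 9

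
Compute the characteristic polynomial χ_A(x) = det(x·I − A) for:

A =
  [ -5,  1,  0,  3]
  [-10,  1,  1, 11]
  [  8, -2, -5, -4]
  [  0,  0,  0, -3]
x^4 + 12*x^3 + 54*x^2 + 108*x + 81

Expanding det(x·I − A) (e.g. by cofactor expansion or by noting that A is similar to its Jordan form J, which has the same characteristic polynomial as A) gives
  χ_A(x) = x^4 + 12*x^3 + 54*x^2 + 108*x + 81
which factors as (x + 3)^4. The eigenvalues (with algebraic multiplicities) are λ = -3 with multiplicity 4.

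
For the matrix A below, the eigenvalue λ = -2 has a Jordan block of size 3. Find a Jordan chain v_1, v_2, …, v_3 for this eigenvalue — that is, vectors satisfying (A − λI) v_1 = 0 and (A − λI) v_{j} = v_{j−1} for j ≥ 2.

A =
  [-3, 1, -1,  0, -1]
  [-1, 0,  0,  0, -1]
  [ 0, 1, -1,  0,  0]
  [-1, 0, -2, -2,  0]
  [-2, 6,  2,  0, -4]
A Jordan chain for λ = -2 of length 3:
v_1 = (2, 1, -1, 1, 0)ᵀ
v_2 = (-1, -1, 0, -1, -2)ᵀ
v_3 = (1, 0, 0, 0, 0)ᵀ

Let N = A − (-2)·I. We want v_3 with N^3 v_3 = 0 but N^2 v_3 ≠ 0; then v_{j-1} := N · v_j for j = 3, …, 2.

Pick v_3 = (1, 0, 0, 0, 0)ᵀ.
Then v_2 = N · v_3 = (-1, -1, 0, -1, -2)ᵀ.
Then v_1 = N · v_2 = (2, 1, -1, 1, 0)ᵀ.

Sanity check: (A − (-2)·I) v_1 = (0, 0, 0, 0, 0)ᵀ = 0. ✓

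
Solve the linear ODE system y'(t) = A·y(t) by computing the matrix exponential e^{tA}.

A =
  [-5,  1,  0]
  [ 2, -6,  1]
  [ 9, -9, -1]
e^{tA} =
  [3*t^2*exp(-4*t)/2 - t*exp(-4*t) + exp(-4*t), -3*t^2*exp(-4*t)/2 + t*exp(-4*t), t^2*exp(-4*t)/2]
  [3*t^2*exp(-4*t)/2 + 2*t*exp(-4*t), -3*t^2*exp(-4*t)/2 - 2*t*exp(-4*t) + exp(-4*t), t^2*exp(-4*t)/2 + t*exp(-4*t)]
  [9*t*exp(-4*t), -9*t*exp(-4*t), 3*t*exp(-4*t) + exp(-4*t)]

Strategy: write A = P · J · P⁻¹ where J is a Jordan canonical form, so e^{tA} = P · e^{tJ} · P⁻¹, and e^{tJ} can be computed block-by-block.

A has Jordan form
J =
  [-4,  1,  0]
  [ 0, -4,  1]
  [ 0,  0, -4]
(up to reordering of blocks).

Per-block formulas:
  For a 3×3 Jordan block J_3(-4): exp(t · J_3(-4)) = e^(-4t)·(I + t·N + (t^2/2)·N^2), where N is the 3×3 nilpotent shift.

After assembling e^{tJ} and conjugating by P, we get:

e^{tA} =
  [3*t^2*exp(-4*t)/2 - t*exp(-4*t) + exp(-4*t), -3*t^2*exp(-4*t)/2 + t*exp(-4*t), t^2*exp(-4*t)/2]
  [3*t^2*exp(-4*t)/2 + 2*t*exp(-4*t), -3*t^2*exp(-4*t)/2 - 2*t*exp(-4*t) + exp(-4*t), t^2*exp(-4*t)/2 + t*exp(-4*t)]
  [9*t*exp(-4*t), -9*t*exp(-4*t), 3*t*exp(-4*t) + exp(-4*t)]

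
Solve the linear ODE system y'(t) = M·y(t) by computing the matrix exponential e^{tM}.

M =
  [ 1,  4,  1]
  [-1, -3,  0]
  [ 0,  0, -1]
e^{tM} =
  [2*t*exp(-t) + exp(-t), 4*t*exp(-t), t^2*exp(-t) + t*exp(-t)]
  [-t*exp(-t), -2*t*exp(-t) + exp(-t), -t^2*exp(-t)/2]
  [0, 0, exp(-t)]

Strategy: write M = P · J · P⁻¹ where J is a Jordan canonical form, so e^{tM} = P · e^{tJ} · P⁻¹, and e^{tJ} can be computed block-by-block.

M has Jordan form
J =
  [-1,  1,  0]
  [ 0, -1,  1]
  [ 0,  0, -1]
(up to reordering of blocks).

Per-block formulas:
  For a 3×3 Jordan block J_3(-1): exp(t · J_3(-1)) = e^(-1t)·(I + t·N + (t^2/2)·N^2), where N is the 3×3 nilpotent shift.

After assembling e^{tJ} and conjugating by P, we get:

e^{tM} =
  [2*t*exp(-t) + exp(-t), 4*t*exp(-t), t^2*exp(-t) + t*exp(-t)]
  [-t*exp(-t), -2*t*exp(-t) + exp(-t), -t^2*exp(-t)/2]
  [0, 0, exp(-t)]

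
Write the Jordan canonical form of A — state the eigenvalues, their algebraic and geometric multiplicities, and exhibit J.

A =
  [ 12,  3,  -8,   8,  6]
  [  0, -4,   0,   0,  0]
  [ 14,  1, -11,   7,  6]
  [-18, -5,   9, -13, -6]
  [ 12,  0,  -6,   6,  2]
J_2(-4) ⊕ J_2(-4) ⊕ J_1(2)

The characteristic polynomial is
  det(x·I − A) = x^5 + 14*x^4 + 64*x^3 + 64*x^2 - 256*x - 512 = (x - 2)*(x + 4)^4

Eigenvalues and multiplicities (the geometric multiplicity of λ is n − rank(A − λI), which equals the number of Jordan blocks for λ):
  λ = -4: algebraic multiplicity = 4, geometric multiplicity = 2
  λ = 2: algebraic multiplicity = 1, geometric multiplicity = 1

Determining the block sizes for each eigenvalue:
  λ = -4: with am = 4 and gm = 2, the partition is not yet determined (e.g. several partitions of 4 into 2 parts exist). Let N = A − (-4)·I. Computing rank(N^1) = 3, rank(N^2) = 1; the number of blocks of size ≥ j is rank(N^{j−1}) − rank(N^j), giving [2, 2]. So we have 2 block(s) of size 2 → block sizes [2, 2]
  λ = 2: one block (gm = 1), so the single block has size am = 1 → block sizes [1]

Assembling the blocks gives a Jordan form
J =
  [-4,  1,  0,  0, 0]
  [ 0, -4,  0,  0, 0]
  [ 0,  0, -4,  1, 0]
  [ 0,  0,  0, -4, 0]
  [ 0,  0,  0,  0, 2]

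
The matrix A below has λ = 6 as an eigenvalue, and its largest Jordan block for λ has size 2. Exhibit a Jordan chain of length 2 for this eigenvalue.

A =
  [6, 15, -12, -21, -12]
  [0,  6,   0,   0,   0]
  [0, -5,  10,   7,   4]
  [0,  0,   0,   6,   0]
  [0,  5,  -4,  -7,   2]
A Jordan chain for λ = 6 of length 2:
v_1 = (15, 0, -5, 0, 5)ᵀ
v_2 = (0, 1, 0, 0, 0)ᵀ

Let N = A − (6)·I. We want v_2 with N^2 v_2 = 0 but N^1 v_2 ≠ 0; then v_{j-1} := N · v_j for j = 2, …, 2.

Pick v_2 = (0, 1, 0, 0, 0)ᵀ.
Then v_1 = N · v_2 = (15, 0, -5, 0, 5)ᵀ.

Sanity check: (A − (6)·I) v_1 = (0, 0, 0, 0, 0)ᵀ = 0. ✓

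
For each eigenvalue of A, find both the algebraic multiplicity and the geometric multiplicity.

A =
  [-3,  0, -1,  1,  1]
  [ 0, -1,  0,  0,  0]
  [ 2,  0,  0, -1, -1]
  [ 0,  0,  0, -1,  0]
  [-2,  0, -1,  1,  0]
λ = -1: alg = 5, geom = 4

Step 1 — factor the characteristic polynomial to read off the algebraic multiplicities:
  χ_A(x) = (x + 1)^5

Step 2 — compute geometric multiplicities via the rank-nullity identity g(λ) = n − rank(A − λI):
  rank(A − (-1)·I) = 1, so dim ker(A − (-1)·I) = n − 1 = 4

Summary:
  λ = -1: algebraic multiplicity = 5, geometric multiplicity = 4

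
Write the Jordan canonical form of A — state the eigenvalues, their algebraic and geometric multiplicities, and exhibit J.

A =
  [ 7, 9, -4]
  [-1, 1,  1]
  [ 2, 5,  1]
J_3(3)

The characteristic polynomial is
  det(x·I − A) = x^3 - 9*x^2 + 27*x - 27 = (x - 3)^3

Eigenvalues and multiplicities (the geometric multiplicity of λ is n − rank(A − λI), which equals the number of Jordan blocks for λ):
  λ = 3: algebraic multiplicity = 3, geometric multiplicity = 1

Determining the block sizes for each eigenvalue:
  λ = 3: one block (gm = 1), so the single block has size am = 3 → block sizes [3]

Assembling the blocks gives a Jordan form
J =
  [3, 1, 0]
  [0, 3, 1]
  [0, 0, 3]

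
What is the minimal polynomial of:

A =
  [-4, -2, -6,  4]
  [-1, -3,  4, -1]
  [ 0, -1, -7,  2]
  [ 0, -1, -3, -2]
x^3 + 12*x^2 + 48*x + 64

The characteristic polynomial is χ_A(x) = (x + 4)^4, so the eigenvalues are known. The minimal polynomial is
  m_A(x) = Π_λ (x − λ)^{k_λ}
where k_λ is the size of the *largest* Jordan block for λ (equivalently, the smallest k with (A − λI)^k v = 0 for every generalised eigenvector v of λ).

  λ = -4: largest Jordan block has size 3, contributing (x + 4)^3

So m_A(x) = (x + 4)^3 = x^3 + 12*x^2 + 48*x + 64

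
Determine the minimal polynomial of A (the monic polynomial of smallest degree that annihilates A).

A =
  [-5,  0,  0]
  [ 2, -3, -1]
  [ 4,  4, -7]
x^2 + 10*x + 25

The characteristic polynomial is χ_A(x) = (x + 5)^3, so the eigenvalues are known. The minimal polynomial is
  m_A(x) = Π_λ (x − λ)^{k_λ}
where k_λ is the size of the *largest* Jordan block for λ (equivalently, the smallest k with (A − λI)^k v = 0 for every generalised eigenvector v of λ).

  λ = -5: largest Jordan block has size 2, contributing (x + 5)^2

So m_A(x) = (x + 5)^2 = x^2 + 10*x + 25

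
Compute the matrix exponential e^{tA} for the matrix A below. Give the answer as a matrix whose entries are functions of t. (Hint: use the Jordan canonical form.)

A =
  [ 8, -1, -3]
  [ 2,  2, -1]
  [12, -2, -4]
e^{tA} =
  [-t^2*exp(2*t) + 6*t*exp(2*t) + exp(2*t), -t*exp(2*t), t^2*exp(2*t)/2 - 3*t*exp(2*t)]
  [2*t*exp(2*t), exp(2*t), -t*exp(2*t)]
  [-2*t^2*exp(2*t) + 12*t*exp(2*t), -2*t*exp(2*t), t^2*exp(2*t) - 6*t*exp(2*t) + exp(2*t)]

Strategy: write A = P · J · P⁻¹ where J is a Jordan canonical form, so e^{tA} = P · e^{tJ} · P⁻¹, and e^{tJ} can be computed block-by-block.

A has Jordan form
J =
  [2, 1, 0]
  [0, 2, 1]
  [0, 0, 2]
(up to reordering of blocks).

Per-block formulas:
  For a 3×3 Jordan block J_3(2): exp(t · J_3(2)) = e^(2t)·(I + t·N + (t^2/2)·N^2), where N is the 3×3 nilpotent shift.

After assembling e^{tJ} and conjugating by P, we get:

e^{tA} =
  [-t^2*exp(2*t) + 6*t*exp(2*t) + exp(2*t), -t*exp(2*t), t^2*exp(2*t)/2 - 3*t*exp(2*t)]
  [2*t*exp(2*t), exp(2*t), -t*exp(2*t)]
  [-2*t^2*exp(2*t) + 12*t*exp(2*t), -2*t*exp(2*t), t^2*exp(2*t) - 6*t*exp(2*t) + exp(2*t)]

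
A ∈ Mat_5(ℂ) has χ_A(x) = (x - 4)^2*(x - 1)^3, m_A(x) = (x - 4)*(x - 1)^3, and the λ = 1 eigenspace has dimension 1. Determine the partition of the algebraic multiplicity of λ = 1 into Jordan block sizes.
Block sizes for λ = 1: [3]

Step 1 — from the characteristic polynomial, algebraic multiplicity of λ = 1 is 3. From dim ker(A − (1)·I) = 1, there are exactly 1 Jordan blocks for λ = 1.
Step 2 — from the minimal polynomial, the factor (x − 1)^3 tells us the largest block for λ = 1 has size 3.
Step 3 — with total size 3, 1 blocks, and largest block 3, the block sizes (in nonincreasing order) are [3].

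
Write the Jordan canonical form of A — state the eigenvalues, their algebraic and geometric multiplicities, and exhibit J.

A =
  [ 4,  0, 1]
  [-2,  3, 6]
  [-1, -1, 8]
J_3(5)

The characteristic polynomial is
  det(x·I − A) = x^3 - 15*x^2 + 75*x - 125 = (x - 5)^3

Eigenvalues and multiplicities (the geometric multiplicity of λ is n − rank(A − λI), which equals the number of Jordan blocks for λ):
  λ = 5: algebraic multiplicity = 3, geometric multiplicity = 1

Determining the block sizes for each eigenvalue:
  λ = 5: one block (gm = 1), so the single block has size am = 3 → block sizes [3]

Assembling the blocks gives a Jordan form
J =
  [5, 1, 0]
  [0, 5, 1]
  [0, 0, 5]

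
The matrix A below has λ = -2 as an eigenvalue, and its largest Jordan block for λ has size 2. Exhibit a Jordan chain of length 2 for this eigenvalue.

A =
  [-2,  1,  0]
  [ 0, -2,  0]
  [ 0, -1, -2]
A Jordan chain for λ = -2 of length 2:
v_1 = (1, 0, -1)ᵀ
v_2 = (0, 1, 0)ᵀ

Let N = A − (-2)·I. We want v_2 with N^2 v_2 = 0 but N^1 v_2 ≠ 0; then v_{j-1} := N · v_j for j = 2, …, 2.

Pick v_2 = (0, 1, 0)ᵀ.
Then v_1 = N · v_2 = (1, 0, -1)ᵀ.

Sanity check: (A − (-2)·I) v_1 = (0, 0, 0)ᵀ = 0. ✓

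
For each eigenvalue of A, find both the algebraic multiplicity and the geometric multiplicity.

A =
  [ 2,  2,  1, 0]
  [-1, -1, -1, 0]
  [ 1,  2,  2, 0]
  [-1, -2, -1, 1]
λ = 1: alg = 4, geom = 3

Step 1 — factor the characteristic polynomial to read off the algebraic multiplicities:
  χ_A(x) = (x - 1)^4

Step 2 — compute geometric multiplicities via the rank-nullity identity g(λ) = n − rank(A − λI):
  rank(A − (1)·I) = 1, so dim ker(A − (1)·I) = n − 1 = 3

Summary:
  λ = 1: algebraic multiplicity = 4, geometric multiplicity = 3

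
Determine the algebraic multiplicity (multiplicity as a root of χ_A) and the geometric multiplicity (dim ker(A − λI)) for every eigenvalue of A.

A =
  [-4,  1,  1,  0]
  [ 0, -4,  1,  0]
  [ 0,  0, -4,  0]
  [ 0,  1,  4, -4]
λ = -4: alg = 4, geom = 2

Step 1 — factor the characteristic polynomial to read off the algebraic multiplicities:
  χ_A(x) = (x + 4)^4

Step 2 — compute geometric multiplicities via the rank-nullity identity g(λ) = n − rank(A − λI):
  rank(A − (-4)·I) = 2, so dim ker(A − (-4)·I) = n − 2 = 2

Summary:
  λ = -4: algebraic multiplicity = 4, geometric multiplicity = 2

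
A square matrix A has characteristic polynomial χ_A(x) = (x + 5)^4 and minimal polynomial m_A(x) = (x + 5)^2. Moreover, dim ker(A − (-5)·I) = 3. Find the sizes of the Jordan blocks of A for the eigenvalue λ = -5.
Block sizes for λ = -5: [2, 1, 1]

Step 1 — from the characteristic polynomial, algebraic multiplicity of λ = -5 is 4. From dim ker(A − (-5)·I) = 3, there are exactly 3 Jordan blocks for λ = -5.
Step 2 — from the minimal polynomial, the factor (x + 5)^2 tells us the largest block for λ = -5 has size 2.
Step 3 — with total size 4, 3 blocks, and largest block 2, the block sizes (in nonincreasing order) are [2, 1, 1].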